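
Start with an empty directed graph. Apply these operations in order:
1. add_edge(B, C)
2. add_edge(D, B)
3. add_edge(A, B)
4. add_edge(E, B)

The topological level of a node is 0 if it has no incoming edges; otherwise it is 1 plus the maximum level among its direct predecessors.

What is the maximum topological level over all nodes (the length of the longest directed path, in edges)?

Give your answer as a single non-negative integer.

Answer: 2

Derivation:
Op 1: add_edge(B, C). Edges now: 1
Op 2: add_edge(D, B). Edges now: 2
Op 3: add_edge(A, B). Edges now: 3
Op 4: add_edge(E, B). Edges now: 4
Compute levels (Kahn BFS):
  sources (in-degree 0): A, D, E
  process A: level=0
    A->B: in-degree(B)=2, level(B)>=1
  process D: level=0
    D->B: in-degree(B)=1, level(B)>=1
  process E: level=0
    E->B: in-degree(B)=0, level(B)=1, enqueue
  process B: level=1
    B->C: in-degree(C)=0, level(C)=2, enqueue
  process C: level=2
All levels: A:0, B:1, C:2, D:0, E:0
max level = 2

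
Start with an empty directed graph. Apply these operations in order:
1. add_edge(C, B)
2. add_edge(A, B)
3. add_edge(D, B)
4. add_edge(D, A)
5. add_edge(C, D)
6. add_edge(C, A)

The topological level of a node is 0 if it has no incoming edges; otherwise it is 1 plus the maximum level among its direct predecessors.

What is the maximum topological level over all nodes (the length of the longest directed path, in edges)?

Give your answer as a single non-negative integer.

Answer: 3

Derivation:
Op 1: add_edge(C, B). Edges now: 1
Op 2: add_edge(A, B). Edges now: 2
Op 3: add_edge(D, B). Edges now: 3
Op 4: add_edge(D, A). Edges now: 4
Op 5: add_edge(C, D). Edges now: 5
Op 6: add_edge(C, A). Edges now: 6
Compute levels (Kahn BFS):
  sources (in-degree 0): C
  process C: level=0
    C->A: in-degree(A)=1, level(A)>=1
    C->B: in-degree(B)=2, level(B)>=1
    C->D: in-degree(D)=0, level(D)=1, enqueue
  process D: level=1
    D->A: in-degree(A)=0, level(A)=2, enqueue
    D->B: in-degree(B)=1, level(B)>=2
  process A: level=2
    A->B: in-degree(B)=0, level(B)=3, enqueue
  process B: level=3
All levels: A:2, B:3, C:0, D:1
max level = 3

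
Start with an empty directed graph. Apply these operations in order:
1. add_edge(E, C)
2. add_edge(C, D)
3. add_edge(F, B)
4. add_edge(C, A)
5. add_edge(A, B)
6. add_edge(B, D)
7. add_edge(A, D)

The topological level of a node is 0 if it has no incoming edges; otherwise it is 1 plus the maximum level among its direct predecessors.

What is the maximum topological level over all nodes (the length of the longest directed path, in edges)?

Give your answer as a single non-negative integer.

Answer: 4

Derivation:
Op 1: add_edge(E, C). Edges now: 1
Op 2: add_edge(C, D). Edges now: 2
Op 3: add_edge(F, B). Edges now: 3
Op 4: add_edge(C, A). Edges now: 4
Op 5: add_edge(A, B). Edges now: 5
Op 6: add_edge(B, D). Edges now: 6
Op 7: add_edge(A, D). Edges now: 7
Compute levels (Kahn BFS):
  sources (in-degree 0): E, F
  process E: level=0
    E->C: in-degree(C)=0, level(C)=1, enqueue
  process F: level=0
    F->B: in-degree(B)=1, level(B)>=1
  process C: level=1
    C->A: in-degree(A)=0, level(A)=2, enqueue
    C->D: in-degree(D)=2, level(D)>=2
  process A: level=2
    A->B: in-degree(B)=0, level(B)=3, enqueue
    A->D: in-degree(D)=1, level(D)>=3
  process B: level=3
    B->D: in-degree(D)=0, level(D)=4, enqueue
  process D: level=4
All levels: A:2, B:3, C:1, D:4, E:0, F:0
max level = 4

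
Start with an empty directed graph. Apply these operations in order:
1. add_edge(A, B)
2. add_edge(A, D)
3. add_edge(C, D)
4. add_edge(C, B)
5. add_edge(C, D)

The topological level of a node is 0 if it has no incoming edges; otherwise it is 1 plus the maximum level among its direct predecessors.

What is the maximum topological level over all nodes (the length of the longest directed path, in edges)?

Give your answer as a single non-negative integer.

Answer: 1

Derivation:
Op 1: add_edge(A, B). Edges now: 1
Op 2: add_edge(A, D). Edges now: 2
Op 3: add_edge(C, D). Edges now: 3
Op 4: add_edge(C, B). Edges now: 4
Op 5: add_edge(C, D) (duplicate, no change). Edges now: 4
Compute levels (Kahn BFS):
  sources (in-degree 0): A, C
  process A: level=0
    A->B: in-degree(B)=1, level(B)>=1
    A->D: in-degree(D)=1, level(D)>=1
  process C: level=0
    C->B: in-degree(B)=0, level(B)=1, enqueue
    C->D: in-degree(D)=0, level(D)=1, enqueue
  process B: level=1
  process D: level=1
All levels: A:0, B:1, C:0, D:1
max level = 1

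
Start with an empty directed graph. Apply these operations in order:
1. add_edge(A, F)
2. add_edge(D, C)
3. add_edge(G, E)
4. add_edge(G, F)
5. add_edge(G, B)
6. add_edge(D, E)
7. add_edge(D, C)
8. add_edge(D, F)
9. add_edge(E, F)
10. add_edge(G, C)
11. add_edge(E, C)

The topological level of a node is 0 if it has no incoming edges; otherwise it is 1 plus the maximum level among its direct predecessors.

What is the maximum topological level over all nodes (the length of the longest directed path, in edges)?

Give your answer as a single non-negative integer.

Answer: 2

Derivation:
Op 1: add_edge(A, F). Edges now: 1
Op 2: add_edge(D, C). Edges now: 2
Op 3: add_edge(G, E). Edges now: 3
Op 4: add_edge(G, F). Edges now: 4
Op 5: add_edge(G, B). Edges now: 5
Op 6: add_edge(D, E). Edges now: 6
Op 7: add_edge(D, C) (duplicate, no change). Edges now: 6
Op 8: add_edge(D, F). Edges now: 7
Op 9: add_edge(E, F). Edges now: 8
Op 10: add_edge(G, C). Edges now: 9
Op 11: add_edge(E, C). Edges now: 10
Compute levels (Kahn BFS):
  sources (in-degree 0): A, D, G
  process A: level=0
    A->F: in-degree(F)=3, level(F)>=1
  process D: level=0
    D->C: in-degree(C)=2, level(C)>=1
    D->E: in-degree(E)=1, level(E)>=1
    D->F: in-degree(F)=2, level(F)>=1
  process G: level=0
    G->B: in-degree(B)=0, level(B)=1, enqueue
    G->C: in-degree(C)=1, level(C)>=1
    G->E: in-degree(E)=0, level(E)=1, enqueue
    G->F: in-degree(F)=1, level(F)>=1
  process B: level=1
  process E: level=1
    E->C: in-degree(C)=0, level(C)=2, enqueue
    E->F: in-degree(F)=0, level(F)=2, enqueue
  process C: level=2
  process F: level=2
All levels: A:0, B:1, C:2, D:0, E:1, F:2, G:0
max level = 2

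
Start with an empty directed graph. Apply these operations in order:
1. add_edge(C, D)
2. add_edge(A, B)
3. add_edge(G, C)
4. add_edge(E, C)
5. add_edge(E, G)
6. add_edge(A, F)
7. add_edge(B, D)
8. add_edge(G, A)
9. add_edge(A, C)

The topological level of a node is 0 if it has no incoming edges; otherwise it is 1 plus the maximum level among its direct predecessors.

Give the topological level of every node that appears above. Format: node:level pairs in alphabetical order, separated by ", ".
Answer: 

Op 1: add_edge(C, D). Edges now: 1
Op 2: add_edge(A, B). Edges now: 2
Op 3: add_edge(G, C). Edges now: 3
Op 4: add_edge(E, C). Edges now: 4
Op 5: add_edge(E, G). Edges now: 5
Op 6: add_edge(A, F). Edges now: 6
Op 7: add_edge(B, D). Edges now: 7
Op 8: add_edge(G, A). Edges now: 8
Op 9: add_edge(A, C). Edges now: 9
Compute levels (Kahn BFS):
  sources (in-degree 0): E
  process E: level=0
    E->C: in-degree(C)=2, level(C)>=1
    E->G: in-degree(G)=0, level(G)=1, enqueue
  process G: level=1
    G->A: in-degree(A)=0, level(A)=2, enqueue
    G->C: in-degree(C)=1, level(C)>=2
  process A: level=2
    A->B: in-degree(B)=0, level(B)=3, enqueue
    A->C: in-degree(C)=0, level(C)=3, enqueue
    A->F: in-degree(F)=0, level(F)=3, enqueue
  process B: level=3
    B->D: in-degree(D)=1, level(D)>=4
  process C: level=3
    C->D: in-degree(D)=0, level(D)=4, enqueue
  process F: level=3
  process D: level=4
All levels: A:2, B:3, C:3, D:4, E:0, F:3, G:1

Answer: A:2, B:3, C:3, D:4, E:0, F:3, G:1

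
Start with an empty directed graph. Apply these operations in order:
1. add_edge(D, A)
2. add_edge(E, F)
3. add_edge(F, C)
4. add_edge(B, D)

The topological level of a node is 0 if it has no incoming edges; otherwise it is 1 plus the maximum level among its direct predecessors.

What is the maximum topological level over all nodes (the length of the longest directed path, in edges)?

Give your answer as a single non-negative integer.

Op 1: add_edge(D, A). Edges now: 1
Op 2: add_edge(E, F). Edges now: 2
Op 3: add_edge(F, C). Edges now: 3
Op 4: add_edge(B, D). Edges now: 4
Compute levels (Kahn BFS):
  sources (in-degree 0): B, E
  process B: level=0
    B->D: in-degree(D)=0, level(D)=1, enqueue
  process E: level=0
    E->F: in-degree(F)=0, level(F)=1, enqueue
  process D: level=1
    D->A: in-degree(A)=0, level(A)=2, enqueue
  process F: level=1
    F->C: in-degree(C)=0, level(C)=2, enqueue
  process A: level=2
  process C: level=2
All levels: A:2, B:0, C:2, D:1, E:0, F:1
max level = 2

Answer: 2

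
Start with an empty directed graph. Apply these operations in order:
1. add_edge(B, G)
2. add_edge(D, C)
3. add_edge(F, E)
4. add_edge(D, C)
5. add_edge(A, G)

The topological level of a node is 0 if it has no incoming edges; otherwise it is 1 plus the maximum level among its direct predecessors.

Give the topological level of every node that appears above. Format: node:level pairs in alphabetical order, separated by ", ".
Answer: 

Answer: A:0, B:0, C:1, D:0, E:1, F:0, G:1

Derivation:
Op 1: add_edge(B, G). Edges now: 1
Op 2: add_edge(D, C). Edges now: 2
Op 3: add_edge(F, E). Edges now: 3
Op 4: add_edge(D, C) (duplicate, no change). Edges now: 3
Op 5: add_edge(A, G). Edges now: 4
Compute levels (Kahn BFS):
  sources (in-degree 0): A, B, D, F
  process A: level=0
    A->G: in-degree(G)=1, level(G)>=1
  process B: level=0
    B->G: in-degree(G)=0, level(G)=1, enqueue
  process D: level=0
    D->C: in-degree(C)=0, level(C)=1, enqueue
  process F: level=0
    F->E: in-degree(E)=0, level(E)=1, enqueue
  process G: level=1
  process C: level=1
  process E: level=1
All levels: A:0, B:0, C:1, D:0, E:1, F:0, G:1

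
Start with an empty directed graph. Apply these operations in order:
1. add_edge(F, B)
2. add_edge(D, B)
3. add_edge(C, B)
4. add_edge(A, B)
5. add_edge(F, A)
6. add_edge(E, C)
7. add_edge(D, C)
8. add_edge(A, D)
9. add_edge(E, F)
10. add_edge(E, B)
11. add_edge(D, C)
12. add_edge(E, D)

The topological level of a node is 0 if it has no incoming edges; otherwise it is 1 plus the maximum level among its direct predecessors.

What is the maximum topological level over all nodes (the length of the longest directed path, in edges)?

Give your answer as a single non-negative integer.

Op 1: add_edge(F, B). Edges now: 1
Op 2: add_edge(D, B). Edges now: 2
Op 3: add_edge(C, B). Edges now: 3
Op 4: add_edge(A, B). Edges now: 4
Op 5: add_edge(F, A). Edges now: 5
Op 6: add_edge(E, C). Edges now: 6
Op 7: add_edge(D, C). Edges now: 7
Op 8: add_edge(A, D). Edges now: 8
Op 9: add_edge(E, F). Edges now: 9
Op 10: add_edge(E, B). Edges now: 10
Op 11: add_edge(D, C) (duplicate, no change). Edges now: 10
Op 12: add_edge(E, D). Edges now: 11
Compute levels (Kahn BFS):
  sources (in-degree 0): E
  process E: level=0
    E->B: in-degree(B)=4, level(B)>=1
    E->C: in-degree(C)=1, level(C)>=1
    E->D: in-degree(D)=1, level(D)>=1
    E->F: in-degree(F)=0, level(F)=1, enqueue
  process F: level=1
    F->A: in-degree(A)=0, level(A)=2, enqueue
    F->B: in-degree(B)=3, level(B)>=2
  process A: level=2
    A->B: in-degree(B)=2, level(B)>=3
    A->D: in-degree(D)=0, level(D)=3, enqueue
  process D: level=3
    D->B: in-degree(B)=1, level(B)>=4
    D->C: in-degree(C)=0, level(C)=4, enqueue
  process C: level=4
    C->B: in-degree(B)=0, level(B)=5, enqueue
  process B: level=5
All levels: A:2, B:5, C:4, D:3, E:0, F:1
max level = 5

Answer: 5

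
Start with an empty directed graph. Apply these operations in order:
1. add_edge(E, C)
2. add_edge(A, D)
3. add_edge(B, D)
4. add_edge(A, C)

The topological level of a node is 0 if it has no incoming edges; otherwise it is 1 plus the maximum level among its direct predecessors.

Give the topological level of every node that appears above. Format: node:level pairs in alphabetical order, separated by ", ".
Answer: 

Op 1: add_edge(E, C). Edges now: 1
Op 2: add_edge(A, D). Edges now: 2
Op 3: add_edge(B, D). Edges now: 3
Op 4: add_edge(A, C). Edges now: 4
Compute levels (Kahn BFS):
  sources (in-degree 0): A, B, E
  process A: level=0
    A->C: in-degree(C)=1, level(C)>=1
    A->D: in-degree(D)=1, level(D)>=1
  process B: level=0
    B->D: in-degree(D)=0, level(D)=1, enqueue
  process E: level=0
    E->C: in-degree(C)=0, level(C)=1, enqueue
  process D: level=1
  process C: level=1
All levels: A:0, B:0, C:1, D:1, E:0

Answer: A:0, B:0, C:1, D:1, E:0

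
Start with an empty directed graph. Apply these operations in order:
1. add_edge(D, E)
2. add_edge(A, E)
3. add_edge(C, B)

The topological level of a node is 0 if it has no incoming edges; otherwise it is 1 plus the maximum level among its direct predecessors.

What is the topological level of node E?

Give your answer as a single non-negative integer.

Answer: 1

Derivation:
Op 1: add_edge(D, E). Edges now: 1
Op 2: add_edge(A, E). Edges now: 2
Op 3: add_edge(C, B). Edges now: 3
Compute levels (Kahn BFS):
  sources (in-degree 0): A, C, D
  process A: level=0
    A->E: in-degree(E)=1, level(E)>=1
  process C: level=0
    C->B: in-degree(B)=0, level(B)=1, enqueue
  process D: level=0
    D->E: in-degree(E)=0, level(E)=1, enqueue
  process B: level=1
  process E: level=1
All levels: A:0, B:1, C:0, D:0, E:1
level(E) = 1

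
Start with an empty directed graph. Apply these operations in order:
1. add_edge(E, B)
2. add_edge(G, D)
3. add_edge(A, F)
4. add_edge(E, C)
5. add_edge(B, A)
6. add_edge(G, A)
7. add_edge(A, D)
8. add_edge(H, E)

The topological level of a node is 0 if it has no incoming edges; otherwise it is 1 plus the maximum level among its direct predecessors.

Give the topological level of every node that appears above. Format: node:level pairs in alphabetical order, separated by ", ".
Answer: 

Op 1: add_edge(E, B). Edges now: 1
Op 2: add_edge(G, D). Edges now: 2
Op 3: add_edge(A, F). Edges now: 3
Op 4: add_edge(E, C). Edges now: 4
Op 5: add_edge(B, A). Edges now: 5
Op 6: add_edge(G, A). Edges now: 6
Op 7: add_edge(A, D). Edges now: 7
Op 8: add_edge(H, E). Edges now: 8
Compute levels (Kahn BFS):
  sources (in-degree 0): G, H
  process G: level=0
    G->A: in-degree(A)=1, level(A)>=1
    G->D: in-degree(D)=1, level(D)>=1
  process H: level=0
    H->E: in-degree(E)=0, level(E)=1, enqueue
  process E: level=1
    E->B: in-degree(B)=0, level(B)=2, enqueue
    E->C: in-degree(C)=0, level(C)=2, enqueue
  process B: level=2
    B->A: in-degree(A)=0, level(A)=3, enqueue
  process C: level=2
  process A: level=3
    A->D: in-degree(D)=0, level(D)=4, enqueue
    A->F: in-degree(F)=0, level(F)=4, enqueue
  process D: level=4
  process F: level=4
All levels: A:3, B:2, C:2, D:4, E:1, F:4, G:0, H:0

Answer: A:3, B:2, C:2, D:4, E:1, F:4, G:0, H:0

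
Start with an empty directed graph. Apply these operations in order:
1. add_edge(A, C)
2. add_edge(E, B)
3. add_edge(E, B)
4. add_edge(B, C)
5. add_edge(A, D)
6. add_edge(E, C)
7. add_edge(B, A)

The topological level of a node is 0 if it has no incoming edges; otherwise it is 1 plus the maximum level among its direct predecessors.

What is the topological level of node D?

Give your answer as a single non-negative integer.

Op 1: add_edge(A, C). Edges now: 1
Op 2: add_edge(E, B). Edges now: 2
Op 3: add_edge(E, B) (duplicate, no change). Edges now: 2
Op 4: add_edge(B, C). Edges now: 3
Op 5: add_edge(A, D). Edges now: 4
Op 6: add_edge(E, C). Edges now: 5
Op 7: add_edge(B, A). Edges now: 6
Compute levels (Kahn BFS):
  sources (in-degree 0): E
  process E: level=0
    E->B: in-degree(B)=0, level(B)=1, enqueue
    E->C: in-degree(C)=2, level(C)>=1
  process B: level=1
    B->A: in-degree(A)=0, level(A)=2, enqueue
    B->C: in-degree(C)=1, level(C)>=2
  process A: level=2
    A->C: in-degree(C)=0, level(C)=3, enqueue
    A->D: in-degree(D)=0, level(D)=3, enqueue
  process C: level=3
  process D: level=3
All levels: A:2, B:1, C:3, D:3, E:0
level(D) = 3

Answer: 3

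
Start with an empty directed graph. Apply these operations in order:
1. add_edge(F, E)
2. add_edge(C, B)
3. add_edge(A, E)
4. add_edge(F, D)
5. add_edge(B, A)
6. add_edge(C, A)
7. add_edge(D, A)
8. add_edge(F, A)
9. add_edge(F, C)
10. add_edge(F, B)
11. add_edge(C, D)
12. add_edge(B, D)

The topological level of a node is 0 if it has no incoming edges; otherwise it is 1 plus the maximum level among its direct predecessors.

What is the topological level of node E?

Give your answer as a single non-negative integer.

Answer: 5

Derivation:
Op 1: add_edge(F, E). Edges now: 1
Op 2: add_edge(C, B). Edges now: 2
Op 3: add_edge(A, E). Edges now: 3
Op 4: add_edge(F, D). Edges now: 4
Op 5: add_edge(B, A). Edges now: 5
Op 6: add_edge(C, A). Edges now: 6
Op 7: add_edge(D, A). Edges now: 7
Op 8: add_edge(F, A). Edges now: 8
Op 9: add_edge(F, C). Edges now: 9
Op 10: add_edge(F, B). Edges now: 10
Op 11: add_edge(C, D). Edges now: 11
Op 12: add_edge(B, D). Edges now: 12
Compute levels (Kahn BFS):
  sources (in-degree 0): F
  process F: level=0
    F->A: in-degree(A)=3, level(A)>=1
    F->B: in-degree(B)=1, level(B)>=1
    F->C: in-degree(C)=0, level(C)=1, enqueue
    F->D: in-degree(D)=2, level(D)>=1
    F->E: in-degree(E)=1, level(E)>=1
  process C: level=1
    C->A: in-degree(A)=2, level(A)>=2
    C->B: in-degree(B)=0, level(B)=2, enqueue
    C->D: in-degree(D)=1, level(D)>=2
  process B: level=2
    B->A: in-degree(A)=1, level(A)>=3
    B->D: in-degree(D)=0, level(D)=3, enqueue
  process D: level=3
    D->A: in-degree(A)=0, level(A)=4, enqueue
  process A: level=4
    A->E: in-degree(E)=0, level(E)=5, enqueue
  process E: level=5
All levels: A:4, B:2, C:1, D:3, E:5, F:0
level(E) = 5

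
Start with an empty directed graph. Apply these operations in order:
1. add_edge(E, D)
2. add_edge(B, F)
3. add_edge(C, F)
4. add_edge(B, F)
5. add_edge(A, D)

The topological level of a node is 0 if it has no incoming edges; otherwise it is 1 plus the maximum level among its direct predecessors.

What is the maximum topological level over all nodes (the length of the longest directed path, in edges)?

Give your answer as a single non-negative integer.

Op 1: add_edge(E, D). Edges now: 1
Op 2: add_edge(B, F). Edges now: 2
Op 3: add_edge(C, F). Edges now: 3
Op 4: add_edge(B, F) (duplicate, no change). Edges now: 3
Op 5: add_edge(A, D). Edges now: 4
Compute levels (Kahn BFS):
  sources (in-degree 0): A, B, C, E
  process A: level=0
    A->D: in-degree(D)=1, level(D)>=1
  process B: level=0
    B->F: in-degree(F)=1, level(F)>=1
  process C: level=0
    C->F: in-degree(F)=0, level(F)=1, enqueue
  process E: level=0
    E->D: in-degree(D)=0, level(D)=1, enqueue
  process F: level=1
  process D: level=1
All levels: A:0, B:0, C:0, D:1, E:0, F:1
max level = 1

Answer: 1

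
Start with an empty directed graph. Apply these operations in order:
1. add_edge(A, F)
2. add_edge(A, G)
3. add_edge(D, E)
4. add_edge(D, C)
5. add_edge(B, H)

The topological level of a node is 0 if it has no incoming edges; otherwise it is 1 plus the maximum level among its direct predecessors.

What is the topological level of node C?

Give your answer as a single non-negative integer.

Answer: 1

Derivation:
Op 1: add_edge(A, F). Edges now: 1
Op 2: add_edge(A, G). Edges now: 2
Op 3: add_edge(D, E). Edges now: 3
Op 4: add_edge(D, C). Edges now: 4
Op 5: add_edge(B, H). Edges now: 5
Compute levels (Kahn BFS):
  sources (in-degree 0): A, B, D
  process A: level=0
    A->F: in-degree(F)=0, level(F)=1, enqueue
    A->G: in-degree(G)=0, level(G)=1, enqueue
  process B: level=0
    B->H: in-degree(H)=0, level(H)=1, enqueue
  process D: level=0
    D->C: in-degree(C)=0, level(C)=1, enqueue
    D->E: in-degree(E)=0, level(E)=1, enqueue
  process F: level=1
  process G: level=1
  process H: level=1
  process C: level=1
  process E: level=1
All levels: A:0, B:0, C:1, D:0, E:1, F:1, G:1, H:1
level(C) = 1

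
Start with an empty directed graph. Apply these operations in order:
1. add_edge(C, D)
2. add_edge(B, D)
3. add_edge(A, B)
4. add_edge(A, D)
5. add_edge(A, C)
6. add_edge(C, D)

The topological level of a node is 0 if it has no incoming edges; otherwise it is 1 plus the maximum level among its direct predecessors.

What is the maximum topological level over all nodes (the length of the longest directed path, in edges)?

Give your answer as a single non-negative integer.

Op 1: add_edge(C, D). Edges now: 1
Op 2: add_edge(B, D). Edges now: 2
Op 3: add_edge(A, B). Edges now: 3
Op 4: add_edge(A, D). Edges now: 4
Op 5: add_edge(A, C). Edges now: 5
Op 6: add_edge(C, D) (duplicate, no change). Edges now: 5
Compute levels (Kahn BFS):
  sources (in-degree 0): A
  process A: level=0
    A->B: in-degree(B)=0, level(B)=1, enqueue
    A->C: in-degree(C)=0, level(C)=1, enqueue
    A->D: in-degree(D)=2, level(D)>=1
  process B: level=1
    B->D: in-degree(D)=1, level(D)>=2
  process C: level=1
    C->D: in-degree(D)=0, level(D)=2, enqueue
  process D: level=2
All levels: A:0, B:1, C:1, D:2
max level = 2

Answer: 2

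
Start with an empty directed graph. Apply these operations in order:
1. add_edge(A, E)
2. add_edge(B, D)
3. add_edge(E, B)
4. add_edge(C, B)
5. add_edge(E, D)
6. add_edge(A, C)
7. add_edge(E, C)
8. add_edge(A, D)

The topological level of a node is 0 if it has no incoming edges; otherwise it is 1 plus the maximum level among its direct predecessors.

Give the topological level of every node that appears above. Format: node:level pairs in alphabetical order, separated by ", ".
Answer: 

Answer: A:0, B:3, C:2, D:4, E:1

Derivation:
Op 1: add_edge(A, E). Edges now: 1
Op 2: add_edge(B, D). Edges now: 2
Op 3: add_edge(E, B). Edges now: 3
Op 4: add_edge(C, B). Edges now: 4
Op 5: add_edge(E, D). Edges now: 5
Op 6: add_edge(A, C). Edges now: 6
Op 7: add_edge(E, C). Edges now: 7
Op 8: add_edge(A, D). Edges now: 8
Compute levels (Kahn BFS):
  sources (in-degree 0): A
  process A: level=0
    A->C: in-degree(C)=1, level(C)>=1
    A->D: in-degree(D)=2, level(D)>=1
    A->E: in-degree(E)=0, level(E)=1, enqueue
  process E: level=1
    E->B: in-degree(B)=1, level(B)>=2
    E->C: in-degree(C)=0, level(C)=2, enqueue
    E->D: in-degree(D)=1, level(D)>=2
  process C: level=2
    C->B: in-degree(B)=0, level(B)=3, enqueue
  process B: level=3
    B->D: in-degree(D)=0, level(D)=4, enqueue
  process D: level=4
All levels: A:0, B:3, C:2, D:4, E:1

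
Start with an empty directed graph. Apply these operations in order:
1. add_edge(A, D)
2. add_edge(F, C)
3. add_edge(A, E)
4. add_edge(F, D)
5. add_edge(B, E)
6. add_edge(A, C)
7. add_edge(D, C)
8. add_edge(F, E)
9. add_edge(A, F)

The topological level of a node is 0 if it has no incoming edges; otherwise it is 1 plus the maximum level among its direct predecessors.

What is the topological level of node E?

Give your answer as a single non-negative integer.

Op 1: add_edge(A, D). Edges now: 1
Op 2: add_edge(F, C). Edges now: 2
Op 3: add_edge(A, E). Edges now: 3
Op 4: add_edge(F, D). Edges now: 4
Op 5: add_edge(B, E). Edges now: 5
Op 6: add_edge(A, C). Edges now: 6
Op 7: add_edge(D, C). Edges now: 7
Op 8: add_edge(F, E). Edges now: 8
Op 9: add_edge(A, F). Edges now: 9
Compute levels (Kahn BFS):
  sources (in-degree 0): A, B
  process A: level=0
    A->C: in-degree(C)=2, level(C)>=1
    A->D: in-degree(D)=1, level(D)>=1
    A->E: in-degree(E)=2, level(E)>=1
    A->F: in-degree(F)=0, level(F)=1, enqueue
  process B: level=0
    B->E: in-degree(E)=1, level(E)>=1
  process F: level=1
    F->C: in-degree(C)=1, level(C)>=2
    F->D: in-degree(D)=0, level(D)=2, enqueue
    F->E: in-degree(E)=0, level(E)=2, enqueue
  process D: level=2
    D->C: in-degree(C)=0, level(C)=3, enqueue
  process E: level=2
  process C: level=3
All levels: A:0, B:0, C:3, D:2, E:2, F:1
level(E) = 2

Answer: 2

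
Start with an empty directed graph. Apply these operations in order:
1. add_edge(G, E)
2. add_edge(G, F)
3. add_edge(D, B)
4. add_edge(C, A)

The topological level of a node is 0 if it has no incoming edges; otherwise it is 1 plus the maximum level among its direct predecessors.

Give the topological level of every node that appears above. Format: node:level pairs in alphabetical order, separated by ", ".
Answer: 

Answer: A:1, B:1, C:0, D:0, E:1, F:1, G:0

Derivation:
Op 1: add_edge(G, E). Edges now: 1
Op 2: add_edge(G, F). Edges now: 2
Op 3: add_edge(D, B). Edges now: 3
Op 4: add_edge(C, A). Edges now: 4
Compute levels (Kahn BFS):
  sources (in-degree 0): C, D, G
  process C: level=0
    C->A: in-degree(A)=0, level(A)=1, enqueue
  process D: level=0
    D->B: in-degree(B)=0, level(B)=1, enqueue
  process G: level=0
    G->E: in-degree(E)=0, level(E)=1, enqueue
    G->F: in-degree(F)=0, level(F)=1, enqueue
  process A: level=1
  process B: level=1
  process E: level=1
  process F: level=1
All levels: A:1, B:1, C:0, D:0, E:1, F:1, G:0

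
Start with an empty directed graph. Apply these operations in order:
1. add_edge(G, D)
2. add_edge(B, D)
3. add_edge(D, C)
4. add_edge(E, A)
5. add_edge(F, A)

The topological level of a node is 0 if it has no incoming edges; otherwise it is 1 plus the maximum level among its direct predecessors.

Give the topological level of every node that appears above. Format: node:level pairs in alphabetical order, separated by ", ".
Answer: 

Op 1: add_edge(G, D). Edges now: 1
Op 2: add_edge(B, D). Edges now: 2
Op 3: add_edge(D, C). Edges now: 3
Op 4: add_edge(E, A). Edges now: 4
Op 5: add_edge(F, A). Edges now: 5
Compute levels (Kahn BFS):
  sources (in-degree 0): B, E, F, G
  process B: level=0
    B->D: in-degree(D)=1, level(D)>=1
  process E: level=0
    E->A: in-degree(A)=1, level(A)>=1
  process F: level=0
    F->A: in-degree(A)=0, level(A)=1, enqueue
  process G: level=0
    G->D: in-degree(D)=0, level(D)=1, enqueue
  process A: level=1
  process D: level=1
    D->C: in-degree(C)=0, level(C)=2, enqueue
  process C: level=2
All levels: A:1, B:0, C:2, D:1, E:0, F:0, G:0

Answer: A:1, B:0, C:2, D:1, E:0, F:0, G:0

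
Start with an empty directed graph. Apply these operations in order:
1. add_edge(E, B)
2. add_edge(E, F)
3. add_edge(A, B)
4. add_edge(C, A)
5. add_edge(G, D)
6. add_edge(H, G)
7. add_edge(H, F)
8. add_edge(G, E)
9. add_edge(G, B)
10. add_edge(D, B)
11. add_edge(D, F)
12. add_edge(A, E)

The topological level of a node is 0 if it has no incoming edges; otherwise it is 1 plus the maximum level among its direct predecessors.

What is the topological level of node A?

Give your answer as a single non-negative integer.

Answer: 1

Derivation:
Op 1: add_edge(E, B). Edges now: 1
Op 2: add_edge(E, F). Edges now: 2
Op 3: add_edge(A, B). Edges now: 3
Op 4: add_edge(C, A). Edges now: 4
Op 5: add_edge(G, D). Edges now: 5
Op 6: add_edge(H, G). Edges now: 6
Op 7: add_edge(H, F). Edges now: 7
Op 8: add_edge(G, E). Edges now: 8
Op 9: add_edge(G, B). Edges now: 9
Op 10: add_edge(D, B). Edges now: 10
Op 11: add_edge(D, F). Edges now: 11
Op 12: add_edge(A, E). Edges now: 12
Compute levels (Kahn BFS):
  sources (in-degree 0): C, H
  process C: level=0
    C->A: in-degree(A)=0, level(A)=1, enqueue
  process H: level=0
    H->F: in-degree(F)=2, level(F)>=1
    H->G: in-degree(G)=0, level(G)=1, enqueue
  process A: level=1
    A->B: in-degree(B)=3, level(B)>=2
    A->E: in-degree(E)=1, level(E)>=2
  process G: level=1
    G->B: in-degree(B)=2, level(B)>=2
    G->D: in-degree(D)=0, level(D)=2, enqueue
    G->E: in-degree(E)=0, level(E)=2, enqueue
  process D: level=2
    D->B: in-degree(B)=1, level(B)>=3
    D->F: in-degree(F)=1, level(F)>=3
  process E: level=2
    E->B: in-degree(B)=0, level(B)=3, enqueue
    E->F: in-degree(F)=0, level(F)=3, enqueue
  process B: level=3
  process F: level=3
All levels: A:1, B:3, C:0, D:2, E:2, F:3, G:1, H:0
level(A) = 1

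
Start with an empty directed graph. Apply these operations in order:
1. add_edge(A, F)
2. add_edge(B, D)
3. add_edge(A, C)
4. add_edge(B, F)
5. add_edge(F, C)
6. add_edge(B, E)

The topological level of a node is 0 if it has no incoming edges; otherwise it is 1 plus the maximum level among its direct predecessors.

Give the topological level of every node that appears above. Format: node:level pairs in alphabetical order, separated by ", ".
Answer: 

Op 1: add_edge(A, F). Edges now: 1
Op 2: add_edge(B, D). Edges now: 2
Op 3: add_edge(A, C). Edges now: 3
Op 4: add_edge(B, F). Edges now: 4
Op 5: add_edge(F, C). Edges now: 5
Op 6: add_edge(B, E). Edges now: 6
Compute levels (Kahn BFS):
  sources (in-degree 0): A, B
  process A: level=0
    A->C: in-degree(C)=1, level(C)>=1
    A->F: in-degree(F)=1, level(F)>=1
  process B: level=0
    B->D: in-degree(D)=0, level(D)=1, enqueue
    B->E: in-degree(E)=0, level(E)=1, enqueue
    B->F: in-degree(F)=0, level(F)=1, enqueue
  process D: level=1
  process E: level=1
  process F: level=1
    F->C: in-degree(C)=0, level(C)=2, enqueue
  process C: level=2
All levels: A:0, B:0, C:2, D:1, E:1, F:1

Answer: A:0, B:0, C:2, D:1, E:1, F:1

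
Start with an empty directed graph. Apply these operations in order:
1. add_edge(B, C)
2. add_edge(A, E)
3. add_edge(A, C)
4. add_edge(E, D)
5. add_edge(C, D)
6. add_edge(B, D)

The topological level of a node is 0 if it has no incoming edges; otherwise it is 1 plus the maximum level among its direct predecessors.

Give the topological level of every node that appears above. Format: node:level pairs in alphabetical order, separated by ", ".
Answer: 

Answer: A:0, B:0, C:1, D:2, E:1

Derivation:
Op 1: add_edge(B, C). Edges now: 1
Op 2: add_edge(A, E). Edges now: 2
Op 3: add_edge(A, C). Edges now: 3
Op 4: add_edge(E, D). Edges now: 4
Op 5: add_edge(C, D). Edges now: 5
Op 6: add_edge(B, D). Edges now: 6
Compute levels (Kahn BFS):
  sources (in-degree 0): A, B
  process A: level=0
    A->C: in-degree(C)=1, level(C)>=1
    A->E: in-degree(E)=0, level(E)=1, enqueue
  process B: level=0
    B->C: in-degree(C)=0, level(C)=1, enqueue
    B->D: in-degree(D)=2, level(D)>=1
  process E: level=1
    E->D: in-degree(D)=1, level(D)>=2
  process C: level=1
    C->D: in-degree(D)=0, level(D)=2, enqueue
  process D: level=2
All levels: A:0, B:0, C:1, D:2, E:1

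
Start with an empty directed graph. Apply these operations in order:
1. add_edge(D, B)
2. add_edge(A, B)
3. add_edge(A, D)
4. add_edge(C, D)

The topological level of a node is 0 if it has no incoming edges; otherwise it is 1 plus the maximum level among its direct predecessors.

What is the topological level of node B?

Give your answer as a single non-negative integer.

Answer: 2

Derivation:
Op 1: add_edge(D, B). Edges now: 1
Op 2: add_edge(A, B). Edges now: 2
Op 3: add_edge(A, D). Edges now: 3
Op 4: add_edge(C, D). Edges now: 4
Compute levels (Kahn BFS):
  sources (in-degree 0): A, C
  process A: level=0
    A->B: in-degree(B)=1, level(B)>=1
    A->D: in-degree(D)=1, level(D)>=1
  process C: level=0
    C->D: in-degree(D)=0, level(D)=1, enqueue
  process D: level=1
    D->B: in-degree(B)=0, level(B)=2, enqueue
  process B: level=2
All levels: A:0, B:2, C:0, D:1
level(B) = 2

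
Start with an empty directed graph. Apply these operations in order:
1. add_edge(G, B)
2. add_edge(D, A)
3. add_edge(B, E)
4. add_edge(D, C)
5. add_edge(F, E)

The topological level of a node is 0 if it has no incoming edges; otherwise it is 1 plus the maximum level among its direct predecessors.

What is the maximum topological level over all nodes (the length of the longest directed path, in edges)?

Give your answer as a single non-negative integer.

Op 1: add_edge(G, B). Edges now: 1
Op 2: add_edge(D, A). Edges now: 2
Op 3: add_edge(B, E). Edges now: 3
Op 4: add_edge(D, C). Edges now: 4
Op 5: add_edge(F, E). Edges now: 5
Compute levels (Kahn BFS):
  sources (in-degree 0): D, F, G
  process D: level=0
    D->A: in-degree(A)=0, level(A)=1, enqueue
    D->C: in-degree(C)=0, level(C)=1, enqueue
  process F: level=0
    F->E: in-degree(E)=1, level(E)>=1
  process G: level=0
    G->B: in-degree(B)=0, level(B)=1, enqueue
  process A: level=1
  process C: level=1
  process B: level=1
    B->E: in-degree(E)=0, level(E)=2, enqueue
  process E: level=2
All levels: A:1, B:1, C:1, D:0, E:2, F:0, G:0
max level = 2

Answer: 2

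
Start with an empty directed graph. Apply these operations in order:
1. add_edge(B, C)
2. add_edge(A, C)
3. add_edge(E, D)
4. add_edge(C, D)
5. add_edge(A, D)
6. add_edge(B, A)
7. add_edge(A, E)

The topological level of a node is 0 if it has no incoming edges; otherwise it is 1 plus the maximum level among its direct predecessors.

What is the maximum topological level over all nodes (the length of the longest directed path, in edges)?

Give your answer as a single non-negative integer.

Op 1: add_edge(B, C). Edges now: 1
Op 2: add_edge(A, C). Edges now: 2
Op 3: add_edge(E, D). Edges now: 3
Op 4: add_edge(C, D). Edges now: 4
Op 5: add_edge(A, D). Edges now: 5
Op 6: add_edge(B, A). Edges now: 6
Op 7: add_edge(A, E). Edges now: 7
Compute levels (Kahn BFS):
  sources (in-degree 0): B
  process B: level=0
    B->A: in-degree(A)=0, level(A)=1, enqueue
    B->C: in-degree(C)=1, level(C)>=1
  process A: level=1
    A->C: in-degree(C)=0, level(C)=2, enqueue
    A->D: in-degree(D)=2, level(D)>=2
    A->E: in-degree(E)=0, level(E)=2, enqueue
  process C: level=2
    C->D: in-degree(D)=1, level(D)>=3
  process E: level=2
    E->D: in-degree(D)=0, level(D)=3, enqueue
  process D: level=3
All levels: A:1, B:0, C:2, D:3, E:2
max level = 3

Answer: 3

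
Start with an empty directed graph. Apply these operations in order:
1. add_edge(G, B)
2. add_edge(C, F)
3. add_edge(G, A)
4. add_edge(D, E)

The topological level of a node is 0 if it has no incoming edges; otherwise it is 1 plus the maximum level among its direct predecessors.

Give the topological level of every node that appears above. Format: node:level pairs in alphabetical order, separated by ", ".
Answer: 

Answer: A:1, B:1, C:0, D:0, E:1, F:1, G:0

Derivation:
Op 1: add_edge(G, B). Edges now: 1
Op 2: add_edge(C, F). Edges now: 2
Op 3: add_edge(G, A). Edges now: 3
Op 4: add_edge(D, E). Edges now: 4
Compute levels (Kahn BFS):
  sources (in-degree 0): C, D, G
  process C: level=0
    C->F: in-degree(F)=0, level(F)=1, enqueue
  process D: level=0
    D->E: in-degree(E)=0, level(E)=1, enqueue
  process G: level=0
    G->A: in-degree(A)=0, level(A)=1, enqueue
    G->B: in-degree(B)=0, level(B)=1, enqueue
  process F: level=1
  process E: level=1
  process A: level=1
  process B: level=1
All levels: A:1, B:1, C:0, D:0, E:1, F:1, G:0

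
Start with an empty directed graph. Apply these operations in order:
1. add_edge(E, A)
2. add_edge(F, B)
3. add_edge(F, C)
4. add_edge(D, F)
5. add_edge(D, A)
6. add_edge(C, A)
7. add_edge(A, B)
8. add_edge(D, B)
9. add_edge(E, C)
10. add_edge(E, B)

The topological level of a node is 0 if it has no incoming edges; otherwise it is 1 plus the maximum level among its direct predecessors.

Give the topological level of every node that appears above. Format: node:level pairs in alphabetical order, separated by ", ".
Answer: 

Answer: A:3, B:4, C:2, D:0, E:0, F:1

Derivation:
Op 1: add_edge(E, A). Edges now: 1
Op 2: add_edge(F, B). Edges now: 2
Op 3: add_edge(F, C). Edges now: 3
Op 4: add_edge(D, F). Edges now: 4
Op 5: add_edge(D, A). Edges now: 5
Op 6: add_edge(C, A). Edges now: 6
Op 7: add_edge(A, B). Edges now: 7
Op 8: add_edge(D, B). Edges now: 8
Op 9: add_edge(E, C). Edges now: 9
Op 10: add_edge(E, B). Edges now: 10
Compute levels (Kahn BFS):
  sources (in-degree 0): D, E
  process D: level=0
    D->A: in-degree(A)=2, level(A)>=1
    D->B: in-degree(B)=3, level(B)>=1
    D->F: in-degree(F)=0, level(F)=1, enqueue
  process E: level=0
    E->A: in-degree(A)=1, level(A)>=1
    E->B: in-degree(B)=2, level(B)>=1
    E->C: in-degree(C)=1, level(C)>=1
  process F: level=1
    F->B: in-degree(B)=1, level(B)>=2
    F->C: in-degree(C)=0, level(C)=2, enqueue
  process C: level=2
    C->A: in-degree(A)=0, level(A)=3, enqueue
  process A: level=3
    A->B: in-degree(B)=0, level(B)=4, enqueue
  process B: level=4
All levels: A:3, B:4, C:2, D:0, E:0, F:1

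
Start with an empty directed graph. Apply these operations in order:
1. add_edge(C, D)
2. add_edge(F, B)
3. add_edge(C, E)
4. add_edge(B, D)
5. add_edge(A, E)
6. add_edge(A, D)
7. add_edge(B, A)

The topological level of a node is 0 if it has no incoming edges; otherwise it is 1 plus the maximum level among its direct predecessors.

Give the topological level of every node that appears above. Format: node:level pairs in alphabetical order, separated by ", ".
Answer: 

Op 1: add_edge(C, D). Edges now: 1
Op 2: add_edge(F, B). Edges now: 2
Op 3: add_edge(C, E). Edges now: 3
Op 4: add_edge(B, D). Edges now: 4
Op 5: add_edge(A, E). Edges now: 5
Op 6: add_edge(A, D). Edges now: 6
Op 7: add_edge(B, A). Edges now: 7
Compute levels (Kahn BFS):
  sources (in-degree 0): C, F
  process C: level=0
    C->D: in-degree(D)=2, level(D)>=1
    C->E: in-degree(E)=1, level(E)>=1
  process F: level=0
    F->B: in-degree(B)=0, level(B)=1, enqueue
  process B: level=1
    B->A: in-degree(A)=0, level(A)=2, enqueue
    B->D: in-degree(D)=1, level(D)>=2
  process A: level=2
    A->D: in-degree(D)=0, level(D)=3, enqueue
    A->E: in-degree(E)=0, level(E)=3, enqueue
  process D: level=3
  process E: level=3
All levels: A:2, B:1, C:0, D:3, E:3, F:0

Answer: A:2, B:1, C:0, D:3, E:3, F:0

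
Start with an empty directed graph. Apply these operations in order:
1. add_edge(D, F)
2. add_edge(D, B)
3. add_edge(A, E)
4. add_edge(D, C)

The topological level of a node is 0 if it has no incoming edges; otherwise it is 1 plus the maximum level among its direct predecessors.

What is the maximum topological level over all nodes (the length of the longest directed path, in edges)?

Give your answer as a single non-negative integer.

Op 1: add_edge(D, F). Edges now: 1
Op 2: add_edge(D, B). Edges now: 2
Op 3: add_edge(A, E). Edges now: 3
Op 4: add_edge(D, C). Edges now: 4
Compute levels (Kahn BFS):
  sources (in-degree 0): A, D
  process A: level=0
    A->E: in-degree(E)=0, level(E)=1, enqueue
  process D: level=0
    D->B: in-degree(B)=0, level(B)=1, enqueue
    D->C: in-degree(C)=0, level(C)=1, enqueue
    D->F: in-degree(F)=0, level(F)=1, enqueue
  process E: level=1
  process B: level=1
  process C: level=1
  process F: level=1
All levels: A:0, B:1, C:1, D:0, E:1, F:1
max level = 1

Answer: 1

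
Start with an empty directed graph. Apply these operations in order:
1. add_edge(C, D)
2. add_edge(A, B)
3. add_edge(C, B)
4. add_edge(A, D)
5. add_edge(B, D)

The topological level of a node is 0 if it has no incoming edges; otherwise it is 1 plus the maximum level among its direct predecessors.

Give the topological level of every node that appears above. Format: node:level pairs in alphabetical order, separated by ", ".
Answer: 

Answer: A:0, B:1, C:0, D:2

Derivation:
Op 1: add_edge(C, D). Edges now: 1
Op 2: add_edge(A, B). Edges now: 2
Op 3: add_edge(C, B). Edges now: 3
Op 4: add_edge(A, D). Edges now: 4
Op 5: add_edge(B, D). Edges now: 5
Compute levels (Kahn BFS):
  sources (in-degree 0): A, C
  process A: level=0
    A->B: in-degree(B)=1, level(B)>=1
    A->D: in-degree(D)=2, level(D)>=1
  process C: level=0
    C->B: in-degree(B)=0, level(B)=1, enqueue
    C->D: in-degree(D)=1, level(D)>=1
  process B: level=1
    B->D: in-degree(D)=0, level(D)=2, enqueue
  process D: level=2
All levels: A:0, B:1, C:0, D:2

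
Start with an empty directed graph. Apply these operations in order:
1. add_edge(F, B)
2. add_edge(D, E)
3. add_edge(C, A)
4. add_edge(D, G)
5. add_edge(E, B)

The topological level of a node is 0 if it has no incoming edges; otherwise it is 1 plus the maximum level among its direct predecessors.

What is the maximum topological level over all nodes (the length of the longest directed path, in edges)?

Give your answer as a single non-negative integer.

Op 1: add_edge(F, B). Edges now: 1
Op 2: add_edge(D, E). Edges now: 2
Op 3: add_edge(C, A). Edges now: 3
Op 4: add_edge(D, G). Edges now: 4
Op 5: add_edge(E, B). Edges now: 5
Compute levels (Kahn BFS):
  sources (in-degree 0): C, D, F
  process C: level=0
    C->A: in-degree(A)=0, level(A)=1, enqueue
  process D: level=0
    D->E: in-degree(E)=0, level(E)=1, enqueue
    D->G: in-degree(G)=0, level(G)=1, enqueue
  process F: level=0
    F->B: in-degree(B)=1, level(B)>=1
  process A: level=1
  process E: level=1
    E->B: in-degree(B)=0, level(B)=2, enqueue
  process G: level=1
  process B: level=2
All levels: A:1, B:2, C:0, D:0, E:1, F:0, G:1
max level = 2

Answer: 2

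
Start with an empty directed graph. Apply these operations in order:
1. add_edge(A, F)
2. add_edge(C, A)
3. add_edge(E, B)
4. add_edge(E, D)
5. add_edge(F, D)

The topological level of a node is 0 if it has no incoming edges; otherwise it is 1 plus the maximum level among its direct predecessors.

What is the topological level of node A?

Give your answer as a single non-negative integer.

Op 1: add_edge(A, F). Edges now: 1
Op 2: add_edge(C, A). Edges now: 2
Op 3: add_edge(E, B). Edges now: 3
Op 4: add_edge(E, D). Edges now: 4
Op 5: add_edge(F, D). Edges now: 5
Compute levels (Kahn BFS):
  sources (in-degree 0): C, E
  process C: level=0
    C->A: in-degree(A)=0, level(A)=1, enqueue
  process E: level=0
    E->B: in-degree(B)=0, level(B)=1, enqueue
    E->D: in-degree(D)=1, level(D)>=1
  process A: level=1
    A->F: in-degree(F)=0, level(F)=2, enqueue
  process B: level=1
  process F: level=2
    F->D: in-degree(D)=0, level(D)=3, enqueue
  process D: level=3
All levels: A:1, B:1, C:0, D:3, E:0, F:2
level(A) = 1

Answer: 1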